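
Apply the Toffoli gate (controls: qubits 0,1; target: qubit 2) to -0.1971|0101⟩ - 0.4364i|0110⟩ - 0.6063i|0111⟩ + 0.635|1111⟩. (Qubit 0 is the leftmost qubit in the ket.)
-0.1971|0101⟩ - 0.4364i|0110⟩ - 0.6063i|0111⟩ + 0.635|1101⟩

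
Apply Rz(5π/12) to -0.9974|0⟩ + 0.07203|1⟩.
(-0.7913 + 0.6072i)|0⟩ + (0.05715 + 0.04385i)|1⟩

Rz(5π/12) = [[e^(−iθ/2), 0], [0, e^(iθ/2)]] with e^(±iθ/2) = cos(θ/2) ± i·sin(θ/2); θ = 5π/12, cos(θ/2) ≈ 0.793353, sin(θ/2) ≈ 0.608761.
With a = amp(|0⟩) = -0.9974 and b = amp(|1⟩) = 0.07203:
new amp(|0⟩) = (0.793353 - 0.608761i)·a = (-0.7913 + 0.6072i)
new amp(|1⟩) = (0.793353 + 0.608761i)·b = (0.05715 + 0.04385i)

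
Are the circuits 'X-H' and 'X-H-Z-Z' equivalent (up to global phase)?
Yes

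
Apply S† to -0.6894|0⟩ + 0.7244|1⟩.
-0.6894|0⟩ - 0.7244i|1⟩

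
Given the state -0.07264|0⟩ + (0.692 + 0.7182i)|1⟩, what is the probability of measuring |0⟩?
0.005277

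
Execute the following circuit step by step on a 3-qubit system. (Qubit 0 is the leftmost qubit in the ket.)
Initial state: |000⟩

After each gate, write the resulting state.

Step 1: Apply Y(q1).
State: i|010⟩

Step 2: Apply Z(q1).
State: -i|010⟩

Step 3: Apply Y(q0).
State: |110⟩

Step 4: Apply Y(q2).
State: i|111⟩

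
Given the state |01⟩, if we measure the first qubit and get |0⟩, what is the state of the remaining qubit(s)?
|1⟩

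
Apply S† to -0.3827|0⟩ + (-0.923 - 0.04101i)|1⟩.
-0.3827|0⟩ + (-0.04101 + 0.923i)|1⟩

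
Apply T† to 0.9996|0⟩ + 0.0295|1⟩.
0.9996|0⟩ + (0.02086 - 0.02086i)|1⟩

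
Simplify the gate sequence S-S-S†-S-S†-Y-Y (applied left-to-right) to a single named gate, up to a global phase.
S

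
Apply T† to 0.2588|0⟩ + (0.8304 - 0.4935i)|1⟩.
0.2588|0⟩ + (0.2382 - 0.9361i)|1⟩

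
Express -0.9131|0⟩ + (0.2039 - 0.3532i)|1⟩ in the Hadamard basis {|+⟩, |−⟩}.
(-0.5015 - 0.2498i)|+⟩ + (-0.7898 + 0.2498i)|−⟩

With |ψ⟩ = α|0⟩ + β|1⟩, the Hadamard-basis coefficients are ⟨+|ψ⟩ = (α + β)/√2 and ⟨−|ψ⟩ = (α − β)/√2.
Here α = -0.9131, β = (0.2039 - 0.3532i): (α + β)/√2 = (-0.5015 - 0.2498i), (α − β)/√2 = (-0.7898 + 0.2498i).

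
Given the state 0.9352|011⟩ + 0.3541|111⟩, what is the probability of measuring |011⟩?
0.8746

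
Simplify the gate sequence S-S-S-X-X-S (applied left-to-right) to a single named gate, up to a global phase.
I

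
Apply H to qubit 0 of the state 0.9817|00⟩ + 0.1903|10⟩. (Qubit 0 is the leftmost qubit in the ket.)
0.8287|00⟩ + 0.5596|10⟩

H on qubit 0 mixes each pair of kets that differ only in qubit 0: amplitudes (a, b) of (|…0…⟩, |…1…⟩) become ((a + b)/√2, (a − b)/√2). Kets absent from the input have amplitude 0.
(|00⟩, |10⟩): (a, b) = (0.9817, 0.1903) → (0.8287, 0.5596)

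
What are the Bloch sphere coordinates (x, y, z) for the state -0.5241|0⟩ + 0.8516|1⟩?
(-0.8926, 0, -0.4505)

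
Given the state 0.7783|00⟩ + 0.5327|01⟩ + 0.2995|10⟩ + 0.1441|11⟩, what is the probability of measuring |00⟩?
0.6058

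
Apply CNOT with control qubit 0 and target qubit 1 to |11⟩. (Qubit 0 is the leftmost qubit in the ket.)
|10⟩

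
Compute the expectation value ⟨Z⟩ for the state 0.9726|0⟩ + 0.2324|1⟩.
0.8919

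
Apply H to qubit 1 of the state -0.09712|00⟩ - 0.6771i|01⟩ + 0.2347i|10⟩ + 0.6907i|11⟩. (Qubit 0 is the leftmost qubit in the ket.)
(-0.06867 - 0.4788i)|00⟩ + (-0.06867 + 0.4788i)|01⟩ + 0.6544i|10⟩ - 0.3224i|11⟩

H on qubit 1 mixes each pair of kets that differ only in qubit 1: amplitudes (a, b) of (|…0…⟩, |…1…⟩) become ((a + b)/√2, (a − b)/√2). Kets absent from the input have amplitude 0.
(|00⟩, |01⟩): (a, b) = (-0.09712, -0.6771i) → ((-0.06867 - 0.4788i), (-0.06867 + 0.4788i))
(|10⟩, |11⟩): (a, b) = (0.2347i, 0.6907i) → (0.6544i, -0.3224i)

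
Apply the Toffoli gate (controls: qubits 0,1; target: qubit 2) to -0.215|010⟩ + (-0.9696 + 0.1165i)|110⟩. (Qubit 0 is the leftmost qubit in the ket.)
-0.215|010⟩ + (-0.9696 + 0.1165i)|111⟩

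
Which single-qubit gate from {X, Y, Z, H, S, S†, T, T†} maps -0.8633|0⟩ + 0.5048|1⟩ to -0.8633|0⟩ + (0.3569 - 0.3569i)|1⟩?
T†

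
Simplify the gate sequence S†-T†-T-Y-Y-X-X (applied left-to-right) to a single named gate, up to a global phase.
S†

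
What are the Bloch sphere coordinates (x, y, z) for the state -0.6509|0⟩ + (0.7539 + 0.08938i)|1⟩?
(-0.9814, -0.1164, -0.1527)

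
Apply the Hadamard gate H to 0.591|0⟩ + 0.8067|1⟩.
0.9883|0⟩ - 0.1525|1⟩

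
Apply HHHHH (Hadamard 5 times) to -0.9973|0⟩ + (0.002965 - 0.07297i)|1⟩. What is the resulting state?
(-0.7031 - 0.0516i)|0⟩ + (-0.7073 + 0.0516i)|1⟩

H² = I, so H^5 = H: a single Hadamard. With (a, b) = (-0.9973, (0.002965 - 0.07297i)), H gives ((a + b)/√2, (a − b)/√2) = ((-0.7031 - 0.0516i), (-0.7073 + 0.0516i)).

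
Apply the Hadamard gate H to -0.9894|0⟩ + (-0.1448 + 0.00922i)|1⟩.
(-0.802 + 0.00652i)|0⟩ + (-0.5972 - 0.00652i)|1⟩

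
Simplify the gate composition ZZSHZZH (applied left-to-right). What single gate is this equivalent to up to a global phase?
S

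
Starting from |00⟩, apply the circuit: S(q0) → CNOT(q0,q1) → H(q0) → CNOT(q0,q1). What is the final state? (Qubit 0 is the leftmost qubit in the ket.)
1/√2|00⟩ + 1/√2|11⟩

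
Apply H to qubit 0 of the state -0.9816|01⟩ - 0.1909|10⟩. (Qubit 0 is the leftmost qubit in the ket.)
-0.135|00⟩ - 0.6941|01⟩ + 0.135|10⟩ - 0.6941|11⟩

H on qubit 0 mixes each pair of kets that differ only in qubit 0: amplitudes (a, b) of (|…0…⟩, |…1…⟩) become ((a + b)/√2, (a − b)/√2). Kets absent from the input have amplitude 0.
(|00⟩, |10⟩): (a, b) = (0, -0.1909) → (-0.135, 0.135)
(|01⟩, |11⟩): (a, b) = (-0.9816, 0) → (-0.6941, -0.6941)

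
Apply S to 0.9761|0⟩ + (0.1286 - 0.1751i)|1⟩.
0.9761|0⟩ + (0.1751 + 0.1286i)|1⟩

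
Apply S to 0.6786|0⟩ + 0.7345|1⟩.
0.6786|0⟩ + 0.7345i|1⟩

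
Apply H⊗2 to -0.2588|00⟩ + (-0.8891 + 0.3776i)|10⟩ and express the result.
(-0.574 + 0.1888i)|00⟩ + (-0.574 + 0.1888i)|01⟩ + (0.3152 - 0.1888i)|10⟩ + (0.3152 - 0.1888i)|11⟩

H⊗2 gives amp(|y⟩) = (1/2) Σ_x (−1)^(x·y) amp(|x⟩), where x·y is the number of positions in which both x and y have a 1.
|00⟩: (-0.2588 + (-0.8891 + 0.3776i))/2 = (-0.574 + 0.1888i)
|01⟩: (-0.2588 + (-0.8891 + 0.3776i))/2 = (-0.574 + 0.1888i)
|10⟩: (-0.2588 - (-0.8891 + 0.3776i))/2 = (0.3152 - 0.1888i)
|11⟩: (-0.2588 - (-0.8891 + 0.3776i))/2 = (0.3152 - 0.1888i)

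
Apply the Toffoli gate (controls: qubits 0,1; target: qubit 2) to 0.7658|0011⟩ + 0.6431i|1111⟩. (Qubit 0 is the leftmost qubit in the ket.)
0.7658|0011⟩ + 0.6431i|1101⟩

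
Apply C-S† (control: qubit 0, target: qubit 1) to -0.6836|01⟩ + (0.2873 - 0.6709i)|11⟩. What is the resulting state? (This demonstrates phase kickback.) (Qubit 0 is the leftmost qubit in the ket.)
-0.6836|01⟩ + (-0.6709 - 0.2873i)|11⟩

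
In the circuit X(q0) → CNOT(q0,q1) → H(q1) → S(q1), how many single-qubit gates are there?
3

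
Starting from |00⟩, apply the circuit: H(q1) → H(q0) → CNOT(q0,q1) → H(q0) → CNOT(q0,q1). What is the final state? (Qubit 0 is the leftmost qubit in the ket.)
1/√2|00⟩ + 1/√2|01⟩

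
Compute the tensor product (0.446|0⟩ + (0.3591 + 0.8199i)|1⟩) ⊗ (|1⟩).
0.446|01⟩ + (0.3591 + 0.8199i)|11⟩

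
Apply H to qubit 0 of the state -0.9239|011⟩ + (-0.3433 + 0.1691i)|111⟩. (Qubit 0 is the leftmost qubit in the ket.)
(-0.896 + 0.1196i)|011⟩ + (-0.4105 - 0.1196i)|111⟩

H on qubit 0 mixes each pair of kets that differ only in qubit 0: amplitudes (a, b) of (|…0…⟩, |…1…⟩) become ((a + b)/√2, (a − b)/√2). Kets absent from the input have amplitude 0.
(|011⟩, |111⟩): (a, b) = (-0.9239, (-0.3433 + 0.1691i)) → ((-0.896 + 0.1196i), (-0.4105 - 0.1196i))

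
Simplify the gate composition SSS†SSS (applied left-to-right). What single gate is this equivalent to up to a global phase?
I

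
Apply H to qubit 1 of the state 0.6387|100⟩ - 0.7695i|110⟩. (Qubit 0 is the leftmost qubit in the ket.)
(0.4516 - 0.5441i)|100⟩ + (0.4516 + 0.5441i)|110⟩

H on qubit 1 mixes each pair of kets that differ only in qubit 1: amplitudes (a, b) of (|…0…⟩, |…1…⟩) become ((a + b)/√2, (a − b)/√2). Kets absent from the input have amplitude 0.
(|100⟩, |110⟩): (a, b) = (0.6387, -0.7695i) → ((0.4516 - 0.5441i), (0.4516 + 0.5441i))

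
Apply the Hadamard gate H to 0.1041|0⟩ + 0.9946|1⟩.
0.7769|0⟩ - 0.6297|1⟩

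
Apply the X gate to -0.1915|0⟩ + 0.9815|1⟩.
0.9815|0⟩ - 0.1915|1⟩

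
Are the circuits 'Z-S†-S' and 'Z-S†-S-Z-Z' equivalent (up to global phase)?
Yes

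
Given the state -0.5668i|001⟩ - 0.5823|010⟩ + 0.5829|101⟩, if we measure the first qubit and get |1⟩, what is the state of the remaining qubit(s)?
|01⟩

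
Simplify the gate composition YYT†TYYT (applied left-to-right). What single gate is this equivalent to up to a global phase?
T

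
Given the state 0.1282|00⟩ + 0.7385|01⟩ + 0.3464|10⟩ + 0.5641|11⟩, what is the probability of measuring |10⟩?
0.12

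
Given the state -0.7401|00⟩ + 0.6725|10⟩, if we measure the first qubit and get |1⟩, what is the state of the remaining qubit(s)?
|0⟩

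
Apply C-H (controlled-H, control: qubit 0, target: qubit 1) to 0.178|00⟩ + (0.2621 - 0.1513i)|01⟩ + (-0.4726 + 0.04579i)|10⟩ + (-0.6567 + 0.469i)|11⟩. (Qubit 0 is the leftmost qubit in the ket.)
0.178|00⟩ + (0.2621 - 0.1513i)|01⟩ + (-0.7985 + 0.364i)|10⟩ + (0.1302 - 0.2993i)|11⟩

C-H leaves the control-|0⟩ kets |00⟩, |01⟩ unchanged and applies H to qubit 1 on the control-|1⟩ pair (|10⟩, |11⟩).
H = [[1/√2, 1/√2], [1/√2, -1/√2]].
With a = amp(|10⟩) = (-0.4726 + 0.04579i) and b = amp(|11⟩) = (-0.6567 + 0.469i):
new amp(|10⟩) = (1/√2)·a + (1/√2)·b = (-0.7985 + 0.364i)
new amp(|11⟩) = (1/√2)·a + (-1/√2)·b = (0.1302 - 0.2993i)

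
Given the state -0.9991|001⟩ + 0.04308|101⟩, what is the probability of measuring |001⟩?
0.9982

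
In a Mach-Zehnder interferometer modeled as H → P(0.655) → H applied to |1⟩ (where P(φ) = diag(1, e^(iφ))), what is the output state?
(0.1035 - 0.3046i)|0⟩ + (0.8965 + 0.3046i)|1⟩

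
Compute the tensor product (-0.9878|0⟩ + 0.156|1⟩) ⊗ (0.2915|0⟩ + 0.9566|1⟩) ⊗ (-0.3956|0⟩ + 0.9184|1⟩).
0.1139|000⟩ - 0.2644|001⟩ + 0.3738|010⟩ - 0.8678|011⟩ - 0.01799|100⟩ + 0.04176|101⟩ - 0.05904|110⟩ + 0.1371|111⟩

amp(|b₁b₂…⟩) = product of the factor amplitudes for bits b₁, b₂, …; only kets whose every factor amplitude is nonzero survive.
|000⟩: (-0.9878)(0.2915)(-0.3956) = 0.1139
|001⟩: (-0.9878)(0.2915)(0.9184) = -0.2644
|010⟩: (-0.9878)(0.9566)(-0.3956) = 0.3738
|011⟩: (-0.9878)(0.9566)(0.9184) = -0.8678
|100⟩: (0.156)(0.2915)(-0.3956) = -0.01799
|101⟩: (0.156)(0.2915)(0.9184) = 0.04176
|110⟩: (0.156)(0.9566)(-0.3956) = -0.05904
|111⟩: (0.156)(0.9566)(0.9184) = 0.1371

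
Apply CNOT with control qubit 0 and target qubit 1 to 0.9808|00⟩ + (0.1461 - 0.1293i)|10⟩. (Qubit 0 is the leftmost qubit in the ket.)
0.9808|00⟩ + (0.1461 - 0.1293i)|11⟩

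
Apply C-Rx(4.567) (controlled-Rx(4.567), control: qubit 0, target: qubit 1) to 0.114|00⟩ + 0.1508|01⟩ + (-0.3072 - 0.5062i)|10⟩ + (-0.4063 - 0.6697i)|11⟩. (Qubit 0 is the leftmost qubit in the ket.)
0.114|00⟩ + 0.1508|01⟩ + (-0.3058 + 0.6384i)|10⟩ + (-0.1173 + 0.6703i)|11⟩

C-Rx(4.567) leaves the control-|0⟩ kets |00⟩, |01⟩ unchanged and applies Rx(4.567) to qubit 1 on the control-|1⟩ pair (|10⟩, |11⟩).
Rx(4.567) = [[cos(θ/2), −i·sin(θ/2)], [−i·sin(θ/2), cos(θ/2)]]; θ = 4.567, cos(θ/2) ≈ -0.653882, sin(θ/2) ≈ 0.756597.
With a = amp(|10⟩) = (-0.3072 - 0.5062i) and b = amp(|11⟩) = (-0.4063 - 0.6697i):
new amp(|10⟩) = (-0.653882)·a + (-0.756597i)·b = (-0.3058 + 0.6384i)
new amp(|11⟩) = (-0.756597i)·a + (-0.653882)·b = (-0.1173 + 0.6703i)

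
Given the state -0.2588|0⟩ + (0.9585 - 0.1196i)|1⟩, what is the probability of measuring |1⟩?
0.933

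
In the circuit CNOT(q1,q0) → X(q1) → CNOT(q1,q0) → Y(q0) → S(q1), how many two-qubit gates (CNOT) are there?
2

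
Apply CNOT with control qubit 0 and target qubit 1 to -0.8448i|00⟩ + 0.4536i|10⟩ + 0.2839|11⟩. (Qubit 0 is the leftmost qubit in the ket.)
-0.8448i|00⟩ + 0.2839|10⟩ + 0.4536i|11⟩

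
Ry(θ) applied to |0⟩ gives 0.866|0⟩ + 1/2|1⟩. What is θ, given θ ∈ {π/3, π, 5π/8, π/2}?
π/3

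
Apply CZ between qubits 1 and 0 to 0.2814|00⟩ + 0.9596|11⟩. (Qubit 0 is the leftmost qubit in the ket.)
0.2814|00⟩ - 0.9596|11⟩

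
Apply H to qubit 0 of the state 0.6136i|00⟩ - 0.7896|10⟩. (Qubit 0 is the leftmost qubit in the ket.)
(-0.5583 + 0.4339i)|00⟩ + (0.5583 + 0.4339i)|10⟩

H on qubit 0 mixes each pair of kets that differ only in qubit 0: amplitudes (a, b) of (|…0…⟩, |…1…⟩) become ((a + b)/√2, (a − b)/√2). Kets absent from the input have amplitude 0.
(|00⟩, |10⟩): (a, b) = (0.6136i, -0.7896) → ((-0.5583 + 0.4339i), (0.5583 + 0.4339i))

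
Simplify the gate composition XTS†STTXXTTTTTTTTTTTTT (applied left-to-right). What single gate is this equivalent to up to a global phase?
X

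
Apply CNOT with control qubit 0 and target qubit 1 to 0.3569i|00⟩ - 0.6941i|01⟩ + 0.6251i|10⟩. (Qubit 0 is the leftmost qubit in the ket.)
0.3569i|00⟩ - 0.6941i|01⟩ + 0.6251i|11⟩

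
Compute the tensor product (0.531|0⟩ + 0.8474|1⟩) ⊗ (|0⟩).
0.531|00⟩ + 0.8474|10⟩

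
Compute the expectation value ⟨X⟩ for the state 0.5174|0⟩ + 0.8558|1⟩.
0.8856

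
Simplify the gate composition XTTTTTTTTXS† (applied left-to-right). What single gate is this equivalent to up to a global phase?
S†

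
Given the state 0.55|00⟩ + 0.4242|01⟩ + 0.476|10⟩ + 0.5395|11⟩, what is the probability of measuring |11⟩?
0.2911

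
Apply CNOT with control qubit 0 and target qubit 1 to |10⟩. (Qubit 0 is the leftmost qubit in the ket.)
|11⟩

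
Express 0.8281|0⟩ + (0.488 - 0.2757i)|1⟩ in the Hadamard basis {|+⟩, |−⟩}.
(0.9306 - 0.1949i)|+⟩ + (0.2405 + 0.1949i)|−⟩

With |ψ⟩ = α|0⟩ + β|1⟩, the Hadamard-basis coefficients are ⟨+|ψ⟩ = (α + β)/√2 and ⟨−|ψ⟩ = (α − β)/√2.
Here α = 0.8281, β = (0.488 - 0.2757i): (α + β)/√2 = (0.9306 - 0.1949i), (α − β)/√2 = (0.2405 + 0.1949i).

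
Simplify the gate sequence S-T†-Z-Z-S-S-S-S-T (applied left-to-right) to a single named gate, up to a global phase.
S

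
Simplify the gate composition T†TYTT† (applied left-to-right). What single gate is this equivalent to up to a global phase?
Y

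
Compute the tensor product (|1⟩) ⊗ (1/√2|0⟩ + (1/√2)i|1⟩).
1/√2|10⟩ + (1/√2)i|11⟩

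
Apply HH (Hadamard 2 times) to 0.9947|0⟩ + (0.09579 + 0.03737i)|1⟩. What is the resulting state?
0.9947|0⟩ + (0.09579 + 0.03737i)|1⟩

H² = I, so an even number of Hadamards cancels: H^2 = I and the state is unchanged.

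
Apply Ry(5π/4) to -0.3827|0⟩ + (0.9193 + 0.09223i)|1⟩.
(-0.7029 - 0.08521i)|0⟩ + (-0.7054 - 0.03529i)|1⟩

Ry(5π/4) = [[cos(θ/2), −sin(θ/2)], [sin(θ/2), cos(θ/2)]]; θ = 5π/4, cos(θ/2) ≈ -0.382683, sin(θ/2) ≈ 0.92388.
With a = amp(|0⟩) = -0.3827 and b = amp(|1⟩) = (0.9193 + 0.09223i):
new amp(|0⟩) = (-0.382683)·a + (-0.92388)·b = (-0.7029 - 0.08521i)
new amp(|1⟩) = (0.92388)·a + (-0.382683)·b = (-0.7054 - 0.03529i)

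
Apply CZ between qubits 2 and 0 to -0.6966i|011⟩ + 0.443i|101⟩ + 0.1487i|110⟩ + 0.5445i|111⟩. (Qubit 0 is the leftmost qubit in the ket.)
-0.6966i|011⟩ - 0.443i|101⟩ + 0.1487i|110⟩ - 0.5445i|111⟩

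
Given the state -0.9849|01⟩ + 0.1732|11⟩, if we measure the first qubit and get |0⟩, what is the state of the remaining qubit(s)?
-|1⟩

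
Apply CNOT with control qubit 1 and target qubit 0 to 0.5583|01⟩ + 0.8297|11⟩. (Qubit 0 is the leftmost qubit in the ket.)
0.8297|01⟩ + 0.5583|11⟩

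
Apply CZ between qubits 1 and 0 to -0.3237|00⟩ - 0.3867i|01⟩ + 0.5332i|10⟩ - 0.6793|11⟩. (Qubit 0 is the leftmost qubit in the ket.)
-0.3237|00⟩ - 0.3867i|01⟩ + 0.5332i|10⟩ + 0.6793|11⟩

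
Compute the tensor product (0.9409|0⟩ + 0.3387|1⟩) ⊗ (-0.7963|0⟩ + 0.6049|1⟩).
-0.7492|00⟩ + 0.5692|01⟩ - 0.2697|10⟩ + 0.2049|11⟩

amp(|b₁b₂…⟩) = product of the factor amplitudes for bits b₁, b₂, …; only kets whose every factor amplitude is nonzero survive.
|00⟩: (0.9409)(-0.7963) = -0.7492
|01⟩: (0.9409)(0.6049) = 0.5692
|10⟩: (0.3387)(-0.7963) = -0.2697
|11⟩: (0.3387)(0.6049) = 0.2049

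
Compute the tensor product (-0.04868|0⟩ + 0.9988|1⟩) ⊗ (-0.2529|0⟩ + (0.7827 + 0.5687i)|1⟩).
0.01231|00⟩ + (-0.0381 - 0.02768i)|01⟩ - 0.2526|10⟩ + (0.7818 + 0.568i)|11⟩

amp(|b₁b₂…⟩) = product of the factor amplitudes for bits b₁, b₂, …; only kets whose every factor amplitude is nonzero survive.
|00⟩: (-0.04868)(-0.2529) = 0.01231
|01⟩: (-0.04868)(0.7827 + 0.5687i) = (-0.0381 - 0.02768i)
|10⟩: (0.9988)(-0.2529) = -0.2526
|11⟩: (0.9988)(0.7827 + 0.5687i) = (0.7818 + 0.568i)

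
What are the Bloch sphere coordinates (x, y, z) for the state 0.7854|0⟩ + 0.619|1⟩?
(0.9723, 0, 0.2337)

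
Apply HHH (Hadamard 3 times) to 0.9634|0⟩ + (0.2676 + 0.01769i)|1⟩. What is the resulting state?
(0.8704 + 0.01251i)|0⟩ + (0.492 - 0.01251i)|1⟩

H² = I, so H^3 = H: a single Hadamard. With (a, b) = (0.9634, (0.2676 + 0.01769i)), H gives ((a + b)/√2, (a − b)/√2) = ((0.8704 + 0.01251i), (0.492 - 0.01251i)).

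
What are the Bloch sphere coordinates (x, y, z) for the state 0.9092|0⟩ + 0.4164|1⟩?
(0.7572, 0, 0.6533)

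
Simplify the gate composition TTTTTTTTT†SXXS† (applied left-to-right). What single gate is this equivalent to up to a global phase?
T†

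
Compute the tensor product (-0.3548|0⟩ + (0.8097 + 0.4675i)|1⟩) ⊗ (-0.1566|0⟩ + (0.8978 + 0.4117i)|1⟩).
0.05556|00⟩ + (-0.3185 - 0.1461i)|01⟩ + (-0.1268 - 0.07321i)|10⟩ + (0.5345 + 0.7531i)|11⟩

amp(|b₁b₂…⟩) = product of the factor amplitudes for bits b₁, b₂, …; only kets whose every factor amplitude is nonzero survive.
|00⟩: (-0.3548)(-0.1566) = 0.05556
|01⟩: (-0.3548)(0.8978 + 0.4117i) = (-0.3185 - 0.1461i)
|10⟩: (0.8097 + 0.4675i)(-0.1566) = (-0.1268 - 0.07321i)
|11⟩: (0.8097 + 0.4675i)(0.8978 + 0.4117i) = (0.5345 + 0.7531i)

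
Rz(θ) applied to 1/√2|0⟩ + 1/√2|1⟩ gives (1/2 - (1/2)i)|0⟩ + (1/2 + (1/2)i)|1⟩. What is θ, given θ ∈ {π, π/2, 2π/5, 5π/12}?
π/2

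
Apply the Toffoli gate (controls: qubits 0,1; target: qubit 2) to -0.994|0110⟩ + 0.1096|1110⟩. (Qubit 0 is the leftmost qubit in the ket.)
-0.994|0110⟩ + 0.1096|1100⟩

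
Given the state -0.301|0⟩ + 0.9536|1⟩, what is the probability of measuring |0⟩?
0.0906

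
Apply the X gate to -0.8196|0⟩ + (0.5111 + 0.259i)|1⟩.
(0.5111 + 0.259i)|0⟩ - 0.8196|1⟩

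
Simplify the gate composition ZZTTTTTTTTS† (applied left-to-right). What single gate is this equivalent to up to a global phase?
S†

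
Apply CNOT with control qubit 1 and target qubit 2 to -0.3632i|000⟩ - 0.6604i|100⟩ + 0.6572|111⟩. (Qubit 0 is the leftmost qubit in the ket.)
-0.3632i|000⟩ - 0.6604i|100⟩ + 0.6572|110⟩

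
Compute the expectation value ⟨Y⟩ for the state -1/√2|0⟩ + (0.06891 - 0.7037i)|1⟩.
0.9952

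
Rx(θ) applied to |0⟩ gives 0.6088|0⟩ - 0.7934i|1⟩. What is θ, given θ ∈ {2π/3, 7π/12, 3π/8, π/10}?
7π/12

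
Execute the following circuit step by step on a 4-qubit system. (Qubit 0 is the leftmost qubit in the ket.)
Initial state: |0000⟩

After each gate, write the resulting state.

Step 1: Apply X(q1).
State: |0100⟩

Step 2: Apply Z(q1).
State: -|0100⟩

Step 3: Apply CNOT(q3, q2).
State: -|0100⟩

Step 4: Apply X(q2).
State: -|0110⟩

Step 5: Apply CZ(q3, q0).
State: -|0110⟩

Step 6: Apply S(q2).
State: -i|0110⟩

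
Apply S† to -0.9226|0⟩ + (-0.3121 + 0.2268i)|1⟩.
-0.9226|0⟩ + (0.2268 + 0.3121i)|1⟩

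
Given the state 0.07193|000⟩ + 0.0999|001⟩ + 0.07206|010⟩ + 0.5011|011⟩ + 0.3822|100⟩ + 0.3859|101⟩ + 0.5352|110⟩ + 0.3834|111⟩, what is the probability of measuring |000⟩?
0.005174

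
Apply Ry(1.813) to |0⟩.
0.6165|0⟩ + 0.7874|1⟩

Ry(1.813) = [[cos(θ/2), −sin(θ/2)], [sin(θ/2), cos(θ/2)]]; θ = 1.813, cos(θ/2) ≈ 0.616505, sin(θ/2) ≈ 0.787351.
With a = amp(|0⟩) = 1 and b = amp(|1⟩) = 0:
new amp(|0⟩) = (0.616505)·a + (-0.787351)·b = 0.6165
new amp(|1⟩) = (0.787351)·a + (0.616505)·b = 0.7874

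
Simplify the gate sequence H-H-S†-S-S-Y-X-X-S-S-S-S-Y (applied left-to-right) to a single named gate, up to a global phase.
S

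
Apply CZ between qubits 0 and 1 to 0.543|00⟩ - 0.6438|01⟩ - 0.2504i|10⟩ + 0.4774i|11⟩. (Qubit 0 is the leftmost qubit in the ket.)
0.543|00⟩ - 0.6438|01⟩ - 0.2504i|10⟩ - 0.4774i|11⟩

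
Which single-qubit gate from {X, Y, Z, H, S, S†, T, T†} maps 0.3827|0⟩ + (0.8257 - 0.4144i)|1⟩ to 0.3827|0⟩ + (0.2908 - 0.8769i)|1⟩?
T†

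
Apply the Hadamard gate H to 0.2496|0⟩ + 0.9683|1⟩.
0.8612|0⟩ - 0.5082|1⟩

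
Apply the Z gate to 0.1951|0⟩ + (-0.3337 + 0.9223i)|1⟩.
0.1951|0⟩ + (0.3337 - 0.9223i)|1⟩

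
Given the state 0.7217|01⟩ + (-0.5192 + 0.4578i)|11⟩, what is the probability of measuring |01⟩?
0.5209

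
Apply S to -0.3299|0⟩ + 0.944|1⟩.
-0.3299|0⟩ + 0.944i|1⟩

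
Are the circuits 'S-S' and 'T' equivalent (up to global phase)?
No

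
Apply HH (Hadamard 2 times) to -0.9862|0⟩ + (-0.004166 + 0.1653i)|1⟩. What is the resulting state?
-0.9862|0⟩ + (-0.004166 + 0.1653i)|1⟩

H² = I, so an even number of Hadamards cancels: H^2 = I and the state is unchanged.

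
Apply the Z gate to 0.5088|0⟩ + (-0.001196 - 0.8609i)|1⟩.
0.5088|0⟩ + (0.001196 + 0.8609i)|1⟩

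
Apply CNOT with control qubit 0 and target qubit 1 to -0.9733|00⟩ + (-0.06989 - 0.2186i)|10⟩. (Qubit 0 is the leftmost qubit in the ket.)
-0.9733|00⟩ + (-0.06989 - 0.2186i)|11⟩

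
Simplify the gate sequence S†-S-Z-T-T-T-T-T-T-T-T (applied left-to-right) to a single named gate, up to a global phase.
Z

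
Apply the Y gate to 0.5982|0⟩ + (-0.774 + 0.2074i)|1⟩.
(0.2074 + 0.774i)|0⟩ + 0.5982i|1⟩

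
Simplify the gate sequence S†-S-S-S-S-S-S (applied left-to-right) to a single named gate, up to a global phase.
S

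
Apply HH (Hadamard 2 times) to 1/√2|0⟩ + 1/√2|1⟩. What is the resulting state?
1/√2|0⟩ + 1/√2|1⟩

H² = I, so an even number of Hadamards cancels: H^2 = I and the state is unchanged.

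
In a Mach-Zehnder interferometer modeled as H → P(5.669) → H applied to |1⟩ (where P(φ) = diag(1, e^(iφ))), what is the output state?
(0.09138 + 0.2881i)|0⟩ + (0.9086 - 0.2881i)|1⟩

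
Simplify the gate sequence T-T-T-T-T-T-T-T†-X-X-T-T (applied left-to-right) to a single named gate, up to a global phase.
I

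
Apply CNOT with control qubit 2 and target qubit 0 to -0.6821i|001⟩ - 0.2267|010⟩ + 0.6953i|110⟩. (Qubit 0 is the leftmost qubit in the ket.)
-0.2267|010⟩ - 0.6821i|101⟩ + 0.6953i|110⟩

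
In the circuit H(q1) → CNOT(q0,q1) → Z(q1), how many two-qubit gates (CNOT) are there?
1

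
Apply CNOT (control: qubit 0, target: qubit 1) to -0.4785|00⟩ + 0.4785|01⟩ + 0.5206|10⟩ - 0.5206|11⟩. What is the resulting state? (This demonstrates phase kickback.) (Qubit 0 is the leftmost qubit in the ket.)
-0.4785|00⟩ + 0.4785|01⟩ - 0.5206|10⟩ + 0.5206|11⟩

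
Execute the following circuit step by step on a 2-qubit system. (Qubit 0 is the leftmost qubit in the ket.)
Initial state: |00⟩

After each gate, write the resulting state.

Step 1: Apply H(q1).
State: 1/√2|00⟩ + 1/√2|01⟩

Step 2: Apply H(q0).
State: 1/2|00⟩ + 1/2|01⟩ + 1/2|10⟩ + 1/2|11⟩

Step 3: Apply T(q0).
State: 1/2|00⟩ + 1/2|01⟩ + (1/√8 + (1/√8)i)|10⟩ + (1/√8 + (1/√8)i)|11⟩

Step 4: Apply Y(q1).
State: -(1/2)i|00⟩ + (1/2)i|01⟩ + (1/√8 - (1/√8)i)|10⟩ + (-1/√8 + (1/√8)i)|11⟩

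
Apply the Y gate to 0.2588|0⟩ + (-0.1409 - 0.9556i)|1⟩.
(-0.9556 + 0.1409i)|0⟩ + 0.2588i|1⟩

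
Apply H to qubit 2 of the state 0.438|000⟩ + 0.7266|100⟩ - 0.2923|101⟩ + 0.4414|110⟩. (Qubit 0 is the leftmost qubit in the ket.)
0.3097|000⟩ + 0.3097|001⟩ + 0.3071|100⟩ + 0.7205|101⟩ + 0.3121|110⟩ + 0.3121|111⟩

H on qubit 2 mixes each pair of kets that differ only in qubit 2: amplitudes (a, b) of (|…0…⟩, |…1…⟩) become ((a + b)/√2, (a − b)/√2). Kets absent from the input have amplitude 0.
(|000⟩, |001⟩): (a, b) = (0.438, 0) → (0.3097, 0.3097)
(|100⟩, |101⟩): (a, b) = (0.7266, -0.2923) → (0.3071, 0.7205)
(|110⟩, |111⟩): (a, b) = (0.4414, 0) → (0.3121, 0.3121)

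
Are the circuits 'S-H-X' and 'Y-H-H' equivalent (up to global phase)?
No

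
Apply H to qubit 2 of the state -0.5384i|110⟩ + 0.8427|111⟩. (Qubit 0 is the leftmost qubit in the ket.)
(0.5959 - 0.3807i)|110⟩ + (-0.5959 - 0.3807i)|111⟩

H on qubit 2 mixes each pair of kets that differ only in qubit 2: amplitudes (a, b) of (|…0…⟩, |…1…⟩) become ((a + b)/√2, (a − b)/√2). Kets absent from the input have amplitude 0.
(|110⟩, |111⟩): (a, b) = (-0.5384i, 0.8427) → ((0.5959 - 0.3807i), (-0.5959 - 0.3807i))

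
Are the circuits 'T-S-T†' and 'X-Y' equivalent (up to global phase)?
No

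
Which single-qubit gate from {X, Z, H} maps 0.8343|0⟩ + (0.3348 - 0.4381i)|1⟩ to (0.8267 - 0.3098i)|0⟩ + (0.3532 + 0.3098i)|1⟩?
H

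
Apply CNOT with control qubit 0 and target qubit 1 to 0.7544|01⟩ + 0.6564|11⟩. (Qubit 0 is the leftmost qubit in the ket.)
0.7544|01⟩ + 0.6564|10⟩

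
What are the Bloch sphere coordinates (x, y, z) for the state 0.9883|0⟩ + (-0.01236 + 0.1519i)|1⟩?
(-0.02443, 0.3002, 0.9535)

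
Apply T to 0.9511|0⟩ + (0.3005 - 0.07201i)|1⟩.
0.9511|0⟩ + (0.2634 + 0.1616i)|1⟩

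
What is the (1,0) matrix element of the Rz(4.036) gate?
0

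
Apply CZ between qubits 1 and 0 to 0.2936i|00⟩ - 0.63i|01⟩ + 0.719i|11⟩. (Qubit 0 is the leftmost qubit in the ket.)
0.2936i|00⟩ - 0.63i|01⟩ - 0.719i|11⟩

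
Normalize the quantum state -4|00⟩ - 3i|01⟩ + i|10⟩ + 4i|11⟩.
-0.6172|00⟩ - 0.4629i|01⟩ + 0.1543i|10⟩ + 0.6172i|11⟩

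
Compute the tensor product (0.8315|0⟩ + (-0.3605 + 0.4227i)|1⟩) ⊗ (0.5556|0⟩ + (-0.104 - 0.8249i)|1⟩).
0.462|00⟩ + (-0.08648 - 0.6859i)|01⟩ + (-0.2003 + 0.2349i)|10⟩ + (0.3862 + 0.2534i)|11⟩

amp(|b₁b₂…⟩) = product of the factor amplitudes for bits b₁, b₂, …; only kets whose every factor amplitude is nonzero survive.
|00⟩: (0.8315)(0.5556) = 0.462
|01⟩: (0.8315)(-0.104 - 0.8249i) = (-0.08648 - 0.6859i)
|10⟩: (-0.3605 + 0.4227i)(0.5556) = (-0.2003 + 0.2349i)
|11⟩: (-0.3605 + 0.4227i)(-0.104 - 0.8249i) = (0.3862 + 0.2534i)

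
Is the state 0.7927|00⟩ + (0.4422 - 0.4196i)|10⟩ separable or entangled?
Separable

Writing the state as a|00⟩ + b|01⟩ + c|10⟩ + d|11⟩, it is a product state iff ad − bc = 0.
Here (a, b, c, d) = (0.7927, 0, (0.4422 - 0.4196i), 0): ad − bc = (0.7927)(0) − (0)(0.4422 - 0.4196i) = 0, so the state is separable.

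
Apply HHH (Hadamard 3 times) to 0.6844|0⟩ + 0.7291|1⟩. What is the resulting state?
0.9995|0⟩ - 0.03161|1⟩

H² = I, so H^3 = H: a single Hadamard. With (a, b) = (0.6844, 0.7291), H gives ((a + b)/√2, (a − b)/√2) = (0.9995, -0.03161).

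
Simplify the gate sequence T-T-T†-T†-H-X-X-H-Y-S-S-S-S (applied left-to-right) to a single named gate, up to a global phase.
Y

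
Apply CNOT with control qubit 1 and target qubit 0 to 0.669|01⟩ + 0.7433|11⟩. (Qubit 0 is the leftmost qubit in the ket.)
0.7433|01⟩ + 0.669|11⟩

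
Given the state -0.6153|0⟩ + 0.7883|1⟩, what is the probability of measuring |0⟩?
0.3786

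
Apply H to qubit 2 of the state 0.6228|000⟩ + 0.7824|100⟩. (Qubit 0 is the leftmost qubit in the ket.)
0.4404|000⟩ + 0.4404|001⟩ + 0.5532|100⟩ + 0.5532|101⟩

H on qubit 2 mixes each pair of kets that differ only in qubit 2: amplitudes (a, b) of (|…0…⟩, |…1…⟩) become ((a + b)/√2, (a − b)/√2). Kets absent from the input have amplitude 0.
(|000⟩, |001⟩): (a, b) = (0.6228, 0) → (0.4404, 0.4404)
(|100⟩, |101⟩): (a, b) = (0.7824, 0) → (0.5532, 0.5532)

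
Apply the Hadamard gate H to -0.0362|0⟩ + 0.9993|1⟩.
0.681|0⟩ - 0.7322|1⟩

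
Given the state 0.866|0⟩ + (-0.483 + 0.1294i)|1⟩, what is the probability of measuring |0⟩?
0.75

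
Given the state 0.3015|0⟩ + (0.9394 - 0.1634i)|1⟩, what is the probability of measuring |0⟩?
0.0909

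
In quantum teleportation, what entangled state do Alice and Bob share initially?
Bell state |Φ+⟩ = (|00⟩ + |11⟩)/√2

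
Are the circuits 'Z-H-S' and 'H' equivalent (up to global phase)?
No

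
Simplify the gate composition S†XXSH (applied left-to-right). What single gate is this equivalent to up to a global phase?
H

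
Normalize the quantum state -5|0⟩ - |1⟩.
-0.9806|0⟩ - 0.1961|1⟩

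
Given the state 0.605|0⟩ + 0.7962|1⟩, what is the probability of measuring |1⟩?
0.6339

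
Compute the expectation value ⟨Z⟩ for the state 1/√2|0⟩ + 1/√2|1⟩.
0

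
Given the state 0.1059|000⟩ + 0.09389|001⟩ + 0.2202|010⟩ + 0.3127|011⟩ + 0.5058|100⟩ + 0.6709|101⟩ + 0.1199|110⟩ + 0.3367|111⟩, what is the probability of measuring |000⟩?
0.01121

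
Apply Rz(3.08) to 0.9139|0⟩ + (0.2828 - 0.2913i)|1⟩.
(0.02814 - 0.9135i)|0⟩ + (0.2999 + 0.2737i)|1⟩

Rz(3.08) = [[e^(−iθ/2), 0], [0, e^(iθ/2)]] with e^(±iθ/2) = cos(θ/2) ± i·sin(θ/2); θ = 3.08, cos(θ/2) ≈ 0.0307915, sin(θ/2) ≈ 0.999526.
With a = amp(|0⟩) = 0.9139 and b = amp(|1⟩) = (0.2828 - 0.2913i):
new amp(|0⟩) = (0.0307915 - 0.999526i)·a = (0.02814 - 0.9135i)
new amp(|1⟩) = (0.0307915 + 0.999526i)·b = (0.2999 + 0.2737i)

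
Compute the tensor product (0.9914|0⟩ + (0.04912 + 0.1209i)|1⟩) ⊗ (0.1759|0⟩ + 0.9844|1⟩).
0.1744|00⟩ + 0.9759|01⟩ + (0.00864 + 0.02127i)|10⟩ + (0.04835 + 0.119i)|11⟩

amp(|b₁b₂…⟩) = product of the factor amplitudes for bits b₁, b₂, …; only kets whose every factor amplitude is nonzero survive.
|00⟩: (0.9914)(0.1759) = 0.1744
|01⟩: (0.9914)(0.9844) = 0.9759
|10⟩: (0.04912 + 0.1209i)(0.1759) = (0.00864 + 0.02127i)
|11⟩: (0.04912 + 0.1209i)(0.9844) = (0.04835 + 0.119i)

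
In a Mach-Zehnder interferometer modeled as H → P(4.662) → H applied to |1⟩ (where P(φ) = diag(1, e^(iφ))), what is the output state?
(0.5252 + 0.4994i)|0⟩ + (0.4748 - 0.4994i)|1⟩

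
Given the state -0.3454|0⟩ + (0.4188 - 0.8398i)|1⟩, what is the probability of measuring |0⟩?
0.1193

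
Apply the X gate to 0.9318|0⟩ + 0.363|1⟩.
0.363|0⟩ + 0.9318|1⟩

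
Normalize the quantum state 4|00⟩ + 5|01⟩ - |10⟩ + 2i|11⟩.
0.5898|00⟩ + 0.7372|01⟩ - 0.1474|10⟩ + 0.2949i|11⟩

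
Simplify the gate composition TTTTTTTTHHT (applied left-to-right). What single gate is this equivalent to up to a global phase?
T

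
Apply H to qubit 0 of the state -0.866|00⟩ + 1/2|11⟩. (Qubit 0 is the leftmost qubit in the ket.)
-0.6124|00⟩ + 1/√8|01⟩ - 0.6124|10⟩ - 1/√8|11⟩

H on qubit 0 mixes each pair of kets that differ only in qubit 0: amplitudes (a, b) of (|…0…⟩, |…1…⟩) become ((a + b)/√2, (a − b)/√2). Kets absent from the input have amplitude 0.
(|00⟩, |10⟩): (a, b) = (-0.866, 0) → (-0.6124, -0.6124)
(|01⟩, |11⟩): (a, b) = (0, 1/2) → (1/√8, -1/√8)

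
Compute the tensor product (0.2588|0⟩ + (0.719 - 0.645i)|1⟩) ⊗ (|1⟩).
0.2588|01⟩ + (0.719 - 0.645i)|11⟩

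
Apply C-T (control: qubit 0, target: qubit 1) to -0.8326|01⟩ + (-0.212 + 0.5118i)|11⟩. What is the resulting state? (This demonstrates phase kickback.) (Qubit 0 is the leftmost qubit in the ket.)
-0.8326|01⟩ + (-0.5118 + 0.212i)|11⟩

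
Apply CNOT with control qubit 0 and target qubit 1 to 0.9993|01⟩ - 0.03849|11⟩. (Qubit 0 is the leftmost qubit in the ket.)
0.9993|01⟩ - 0.03849|10⟩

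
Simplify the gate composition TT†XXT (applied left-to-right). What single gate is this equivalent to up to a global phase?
T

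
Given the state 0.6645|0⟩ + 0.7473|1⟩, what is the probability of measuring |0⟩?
0.4416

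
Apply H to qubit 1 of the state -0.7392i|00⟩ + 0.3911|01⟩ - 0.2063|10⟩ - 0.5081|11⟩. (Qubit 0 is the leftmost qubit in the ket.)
(0.2765 - 0.5227i)|00⟩ + (-0.2765 - 0.5227i)|01⟩ - 0.5052|10⟩ + 0.2134|11⟩

H on qubit 1 mixes each pair of kets that differ only in qubit 1: amplitudes (a, b) of (|…0…⟩, |…1…⟩) become ((a + b)/√2, (a − b)/√2). Kets absent from the input have amplitude 0.
(|00⟩, |01⟩): (a, b) = (-0.7392i, 0.3911) → ((0.2765 - 0.5227i), (-0.2765 - 0.5227i))
(|10⟩, |11⟩): (a, b) = (-0.2063, -0.5081) → (-0.5052, 0.2134)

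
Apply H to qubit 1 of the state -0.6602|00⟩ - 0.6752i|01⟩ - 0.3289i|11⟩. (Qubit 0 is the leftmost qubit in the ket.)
(-0.4668 - 0.4774i)|00⟩ + (-0.4668 + 0.4774i)|01⟩ - 0.2326i|10⟩ + 0.2326i|11⟩

H on qubit 1 mixes each pair of kets that differ only in qubit 1: amplitudes (a, b) of (|…0…⟩, |…1…⟩) become ((a + b)/√2, (a − b)/√2). Kets absent from the input have amplitude 0.
(|00⟩, |01⟩): (a, b) = (-0.6602, -0.6752i) → ((-0.4668 - 0.4774i), (-0.4668 + 0.4774i))
(|10⟩, |11⟩): (a, b) = (0, -0.3289i) → (-0.2326i, 0.2326i)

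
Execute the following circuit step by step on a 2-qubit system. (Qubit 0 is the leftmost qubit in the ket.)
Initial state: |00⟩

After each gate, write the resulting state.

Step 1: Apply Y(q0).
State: i|10⟩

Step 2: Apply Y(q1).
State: -|11⟩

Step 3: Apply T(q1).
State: (-1/√2 - (1/√2)i)|11⟩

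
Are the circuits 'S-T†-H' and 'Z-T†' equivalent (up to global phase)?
No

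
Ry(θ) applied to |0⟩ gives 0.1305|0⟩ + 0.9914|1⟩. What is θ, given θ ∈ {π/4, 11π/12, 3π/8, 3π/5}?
11π/12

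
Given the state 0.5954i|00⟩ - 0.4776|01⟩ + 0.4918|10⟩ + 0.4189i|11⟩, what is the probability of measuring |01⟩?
0.2281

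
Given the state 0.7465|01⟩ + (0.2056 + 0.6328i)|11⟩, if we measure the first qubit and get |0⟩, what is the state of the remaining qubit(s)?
|1⟩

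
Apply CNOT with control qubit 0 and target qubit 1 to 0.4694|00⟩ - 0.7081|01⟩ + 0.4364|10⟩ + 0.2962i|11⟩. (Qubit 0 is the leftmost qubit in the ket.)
0.4694|00⟩ - 0.7081|01⟩ + 0.2962i|10⟩ + 0.4364|11⟩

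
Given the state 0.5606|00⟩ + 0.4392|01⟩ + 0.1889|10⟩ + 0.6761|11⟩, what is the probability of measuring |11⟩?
0.4571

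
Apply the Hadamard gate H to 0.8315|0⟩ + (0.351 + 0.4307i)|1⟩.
(0.8362 + 0.3046i)|0⟩ + (0.3398 - 0.3046i)|1⟩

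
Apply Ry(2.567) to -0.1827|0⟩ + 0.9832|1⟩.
-0.9947|0⟩ + 0.1034|1⟩

Ry(2.567) = [[cos(θ/2), −sin(θ/2)], [sin(θ/2), cos(θ/2)]]; θ = 2.567, cos(θ/2) ≈ 0.28336, sin(θ/2) ≈ 0.959013.
With a = amp(|0⟩) = -0.1827 and b = amp(|1⟩) = 0.9832:
new amp(|0⟩) = (0.28336)·a + (-0.959013)·b = -0.9947
new amp(|1⟩) = (0.959013)·a + (0.28336)·b = 0.1034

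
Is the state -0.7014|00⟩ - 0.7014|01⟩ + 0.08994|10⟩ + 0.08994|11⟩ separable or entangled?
Separable

Writing the state as a|00⟩ + b|01⟩ + c|10⟩ + d|11⟩, it is a product state iff ad − bc = 0.
Here (a, b, c, d) = (-0.7014, -0.7014, 0.08994, 0.08994): ad − bc = (-0.7014)(0.08994) − (-0.7014)(0.08994) = 0, so the state is separable.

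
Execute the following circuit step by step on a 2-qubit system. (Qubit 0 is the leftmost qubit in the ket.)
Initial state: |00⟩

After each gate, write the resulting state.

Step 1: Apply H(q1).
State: 1/√2|00⟩ + 1/√2|01⟩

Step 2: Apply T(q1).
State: 1/√2|00⟩ + (1/2 + (1/2)i)|01⟩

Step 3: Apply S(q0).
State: 1/√2|00⟩ + (1/2 + (1/2)i)|01⟩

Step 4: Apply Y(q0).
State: (1/√2)i|10⟩ + (-1/2 + (1/2)i)|11⟩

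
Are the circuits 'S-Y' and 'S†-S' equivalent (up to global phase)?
No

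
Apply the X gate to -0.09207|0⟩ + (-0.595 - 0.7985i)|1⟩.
(-0.595 - 0.7985i)|0⟩ - 0.09207|1⟩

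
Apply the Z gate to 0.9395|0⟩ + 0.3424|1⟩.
0.9395|0⟩ - 0.3424|1⟩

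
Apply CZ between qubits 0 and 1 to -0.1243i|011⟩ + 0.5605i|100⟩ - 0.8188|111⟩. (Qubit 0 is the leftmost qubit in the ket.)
-0.1243i|011⟩ + 0.5605i|100⟩ + 0.8188|111⟩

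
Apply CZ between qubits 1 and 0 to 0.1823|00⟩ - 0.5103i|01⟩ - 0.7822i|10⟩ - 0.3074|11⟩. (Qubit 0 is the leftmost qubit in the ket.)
0.1823|00⟩ - 0.5103i|01⟩ - 0.7822i|10⟩ + 0.3074|11⟩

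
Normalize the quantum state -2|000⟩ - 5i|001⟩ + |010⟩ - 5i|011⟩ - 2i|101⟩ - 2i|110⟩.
-0.252|000⟩ - 0.6299i|001⟩ + 0.126|010⟩ - 0.6299i|011⟩ - 0.252i|101⟩ - 0.252i|110⟩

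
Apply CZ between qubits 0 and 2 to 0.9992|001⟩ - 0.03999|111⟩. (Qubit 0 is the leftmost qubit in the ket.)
0.9992|001⟩ + 0.03999|111⟩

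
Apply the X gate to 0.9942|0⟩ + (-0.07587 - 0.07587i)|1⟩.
(-0.07587 - 0.07587i)|0⟩ + 0.9942|1⟩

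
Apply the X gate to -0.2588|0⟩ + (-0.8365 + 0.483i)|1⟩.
(-0.8365 + 0.483i)|0⟩ - 0.2588|1⟩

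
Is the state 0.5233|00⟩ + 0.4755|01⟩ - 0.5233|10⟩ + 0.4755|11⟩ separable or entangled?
Entangled

Writing the state as a|00⟩ + b|01⟩ + c|10⟩ + d|11⟩, it is a product state iff ad − bc = 0.
Here (a, b, c, d) = (0.5233, 0.4755, -0.5233, 0.4755): ad − bc = (0.5233)(0.4755) − (0.4755)(-0.5233) = 0.4977 ≠ 0, so the state is entangled.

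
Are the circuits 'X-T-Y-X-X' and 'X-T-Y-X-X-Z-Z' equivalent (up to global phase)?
Yes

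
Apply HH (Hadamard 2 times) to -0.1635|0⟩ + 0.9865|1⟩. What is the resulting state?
-0.1635|0⟩ + 0.9865|1⟩

H² = I, so an even number of Hadamards cancels: H^2 = I and the state is unchanged.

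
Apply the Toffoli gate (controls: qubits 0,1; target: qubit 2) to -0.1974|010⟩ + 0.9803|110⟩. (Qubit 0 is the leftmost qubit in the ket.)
-0.1974|010⟩ + 0.9803|111⟩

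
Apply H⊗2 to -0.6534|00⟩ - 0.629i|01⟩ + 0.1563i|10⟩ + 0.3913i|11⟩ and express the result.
(-0.3267 - 0.0407i)|00⟩ + (-0.3267 + 0.197i)|01⟩ + (-0.3267 - 0.5883i)|10⟩ + (-0.3267 + 0.432i)|11⟩

H⊗2 gives amp(|y⟩) = (1/2) Σ_x (−1)^(x·y) amp(|x⟩), where x·y is the number of positions in which both x and y have a 1.
|00⟩: (-0.6534 - 0.629i + 0.1563i + 0.3913i)/2 = (-0.3267 - 0.0407i)
|01⟩: (-0.6534 + 0.629i + 0.1563i - 0.3913i)/2 = (-0.3267 + 0.197i)
|10⟩: (-0.6534 - 0.629i - 0.1563i - 0.3913i)/2 = (-0.3267 - 0.5883i)
|11⟩: (-0.6534 + 0.629i - 0.1563i + 0.3913i)/2 = (-0.3267 + 0.432i)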